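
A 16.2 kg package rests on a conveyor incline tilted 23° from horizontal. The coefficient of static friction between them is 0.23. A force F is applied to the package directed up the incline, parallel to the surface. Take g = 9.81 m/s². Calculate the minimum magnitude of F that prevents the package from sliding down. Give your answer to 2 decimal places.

The normal force is N = mg cos 23° = 146.288 N. With F at its minimum the package is on the verge of sliding down, so static friction is at its maximum μ_s N = 0.23 × 146.288 = 33.646 N and acts up the slope.
Equilibrium along the incline: F + μ_s N = mg sin 23°, so F = 62.096 − 33.646 = 28.450 N.

28.45 N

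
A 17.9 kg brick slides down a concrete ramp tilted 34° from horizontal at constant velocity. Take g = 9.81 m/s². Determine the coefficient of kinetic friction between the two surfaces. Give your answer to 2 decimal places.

At constant velocity the net force along the incline is zero: mg sin 34° = μ mg cos 34°.
So μ = tan 34° = 0.5592 / 0.8290 = 0.6745.

0.67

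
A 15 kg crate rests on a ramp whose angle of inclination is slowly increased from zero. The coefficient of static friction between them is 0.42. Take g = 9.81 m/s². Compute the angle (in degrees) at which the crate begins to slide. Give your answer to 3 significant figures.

At the threshold of sliding, static friction is at its maximum μ_s N and exactly balances the weight component along the incline: mg sin θ = μ_s mg cos θ.
Hence tan θ = μ_s = 0.42, so θ = arctan(0.42) = 22.7824°.

22.8°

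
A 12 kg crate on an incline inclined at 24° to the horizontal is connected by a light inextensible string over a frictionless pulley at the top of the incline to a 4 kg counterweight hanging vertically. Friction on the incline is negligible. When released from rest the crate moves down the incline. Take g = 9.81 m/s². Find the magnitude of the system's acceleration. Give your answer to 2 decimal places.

For the crate on the incline: the weight component along the slope is m₁g sin 24° = 12 × 9.81 × 0.4067 = 47.877 N and the normal force is N = m₁g cos 24° = 107.543 N.
Newton's second law for the crate (down-slope positive): 47.877 − T = 12 a. For the hanging counterweight (upward positive): T − 4 × 9.81 = 4 a.
Adding the two equations eliminates T: 8.637 = 16 a, so a = 0.5398 m/s².

0.54 m/s²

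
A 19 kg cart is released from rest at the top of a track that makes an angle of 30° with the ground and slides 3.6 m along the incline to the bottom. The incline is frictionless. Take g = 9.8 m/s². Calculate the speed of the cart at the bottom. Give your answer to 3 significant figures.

5.94 m/s

The weight component along the incline is mg sin 30° = 93.100 N and the normal force is N = mg cos 30° = 161.254 N.
With no friction, a = g sin 30° = 4.9000 m/s².
Starting from rest over a distance of 3.6 m, v² = 2aL = 2 × 4.9000 × 3.6 = 35.2800, so v = 5.9397 m/s.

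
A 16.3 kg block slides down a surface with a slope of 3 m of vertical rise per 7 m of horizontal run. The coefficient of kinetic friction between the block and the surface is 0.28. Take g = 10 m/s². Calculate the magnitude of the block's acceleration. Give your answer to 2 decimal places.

Resolving the weight along the incline: the component pulling the block down the slope is mg sin 23.20° = 16.3 × 10 × 0.3939 = 64.206 N, and the normal force is N = mg cos 23.20° = 16.3 × 10 × 0.9191 = 149.813 N.
Kinetic friction acts up the slope with magnitude f = μN = 0.28 × 149.813 = 41.948 N.
Net force along the incline is 64.206 − 41.948 = 22.258 N, so a = 22.258 / 16.3 = 1.3655 m/s².

1.37 m/s²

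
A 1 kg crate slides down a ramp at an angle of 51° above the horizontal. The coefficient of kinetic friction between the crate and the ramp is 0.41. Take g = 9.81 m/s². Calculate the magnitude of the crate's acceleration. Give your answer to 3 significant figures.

Resolving the weight along the incline: the component pulling the crate down the slope is mg sin 51° = 1 × 9.81 × 0.7771 = 7.623 N, and the normal force is N = mg cos 51° = 1 × 9.81 × 0.6293 = 6.173 N.
Kinetic friction acts up the slope with magnitude f = μN = 0.41 × 6.173 = 2.531 N.
Net force along the incline is 7.623 − 2.531 = 5.092 N, so a = 5.092 / 1 = 5.0920 m/s².

5.09 m/s²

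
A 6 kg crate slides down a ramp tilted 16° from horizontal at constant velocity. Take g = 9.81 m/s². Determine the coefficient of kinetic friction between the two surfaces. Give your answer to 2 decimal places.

0.29

At constant velocity the net force along the incline is zero: mg sin 16° = μ mg cos 16°.
So μ = tan 16° = 0.2756 / 0.9613 = 0.2867.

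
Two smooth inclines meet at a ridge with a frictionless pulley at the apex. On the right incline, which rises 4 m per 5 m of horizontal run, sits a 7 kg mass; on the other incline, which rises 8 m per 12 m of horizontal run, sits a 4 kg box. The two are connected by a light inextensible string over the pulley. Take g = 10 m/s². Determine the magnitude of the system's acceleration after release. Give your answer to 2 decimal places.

1.96 m/s²

Resolve each weight along its own incline: the 7 kg mass has component 7 × 10 × sin 38.66° = 43.729 N down its slope, and the 4 kg mass has 4 × 10 × sin 33.69° = 22.188 N down its slope.
The 7 kg side's 43.729 N exceeds the other side's 22.188 N, so that mass slides down and the 4 kg mass slides up. Taking that direction as positive, Newton's second law for the whole system gives 43.729 − 22.188 = (7 + 4) a, so a = 21.541 / 11 = 1.9583 m/s².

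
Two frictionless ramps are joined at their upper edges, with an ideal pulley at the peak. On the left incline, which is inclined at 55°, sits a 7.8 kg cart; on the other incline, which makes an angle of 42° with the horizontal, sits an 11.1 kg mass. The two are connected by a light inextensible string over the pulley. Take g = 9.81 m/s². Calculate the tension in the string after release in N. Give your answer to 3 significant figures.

66.9 N

Resolve each weight along its own incline: the 7.8 kg mass has component 7.8 × 9.81 × sin 55° = 62.680 N down its slope, and the 11.1 kg mass has 11.1 × 9.81 × sin 42° = 72.862 N down its slope.
The 11.1 kg side's 72.862 N exceeds the other side's 62.680 N, so that mass slides down and the 7.8 kg mass slides up. Taking that direction as positive, Newton's second law for the whole system gives 72.862 − 62.680 = (7.8 + 11.1) a, so a = 10.182 / 18.9 = 0.5387 m/s².
For the 7.8 kg mass (up-slope positive): T − 62.680 = 7.8 × 0.5387, so T = 66.882 N.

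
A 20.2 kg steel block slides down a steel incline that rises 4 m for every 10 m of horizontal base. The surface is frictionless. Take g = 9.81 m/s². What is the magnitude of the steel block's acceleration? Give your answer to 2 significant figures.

Resolving the weight along the incline: the component pulling the steel block down the slope is mg sin 21.80° = 20.2 × 9.81 × 0.3714 = 73.597 N, and the normal force is N = mg cos 21.80° = 20.2 × 9.81 × 0.9285 = 183.993 N.
With no friction the net force along the incline is 73.597 N, so a = g sin 21.80° = 73.597 / 20.2 = 3.6434 m/s².

3.6 m/s²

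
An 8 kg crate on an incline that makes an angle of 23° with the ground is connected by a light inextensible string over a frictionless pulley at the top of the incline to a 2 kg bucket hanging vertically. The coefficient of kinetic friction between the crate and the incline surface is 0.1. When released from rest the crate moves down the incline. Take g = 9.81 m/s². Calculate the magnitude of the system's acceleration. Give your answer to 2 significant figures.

0.38 m/s²

For the crate on the incline: the weight component along the slope is m₁g sin 23° = 8 × 9.81 × 0.3907 = 30.662 N and the normal force is N = m₁g cos 23° = 72.241 N.
Kinetic friction opposes the crate's motion down the incline: f = μN = 0.1 × 72.241 = 7.224 N acting up the slope.
Newton's second law for the crate (down-slope positive): 30.662 − 7.224 − T = 8 a. For the hanging bucket (upward positive): T − 2 × 9.81 = 2 a.
Adding the two equations eliminates T: 3.818 = 10 a, so a = 0.3818 m/s².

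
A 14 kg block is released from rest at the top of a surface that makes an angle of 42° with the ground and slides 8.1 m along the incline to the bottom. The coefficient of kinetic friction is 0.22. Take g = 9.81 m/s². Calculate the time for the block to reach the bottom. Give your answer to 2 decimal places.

The weight component along the incline is mg sin 42° = 91.898 N and the normal force is N = mg cos 42° = 102.064 N.
Friction up the slope is f = μN = 0.22 × 102.064 = 22.454 N, so the net downslope force is 91.898 − 22.454 = 69.444 N and a = 69.444 / 14 = 4.9603 m/s².
Starting from rest, L = ½at², so t = √(2L/a) = √(2 × 8.1 / 4.9603) = 1.8072 s.

1.81 s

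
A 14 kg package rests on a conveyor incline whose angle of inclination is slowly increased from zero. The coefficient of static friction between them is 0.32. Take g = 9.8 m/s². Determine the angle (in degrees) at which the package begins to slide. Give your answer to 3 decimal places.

At the threshold of sliding, static friction is at its maximum μ_s N and exactly balances the weight component along the incline: mg sin θ = μ_s mg cos θ.
Hence tan θ = μ_s = 0.32, so θ = arctan(0.32) = 17.7447°.

17.745°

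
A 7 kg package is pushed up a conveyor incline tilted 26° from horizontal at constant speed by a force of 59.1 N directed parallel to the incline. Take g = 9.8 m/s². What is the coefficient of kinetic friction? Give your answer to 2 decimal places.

At constant speed ΣF = 0 along the incline. The applied 59.1 N acts up the slope; the weight component mg sin 26° = 30.072 N and kinetic friction μN both act down the slope.
So 59.1 = 30.072 + μ × 61.657, giving μ = (59.1 − 30.072) / 61.657 = 0.4708.

0.47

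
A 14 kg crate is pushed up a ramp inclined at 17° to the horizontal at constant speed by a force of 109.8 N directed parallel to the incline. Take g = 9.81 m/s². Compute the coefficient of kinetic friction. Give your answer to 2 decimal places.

0.53

At constant speed ΣF = 0 along the incline. The applied 109.8 N acts up the slope; the weight component mg sin 17° = 40.154 N and kinetic friction μN both act down the slope.
So 109.8 = 40.154 + μ × 131.339, giving μ = (109.8 − 40.154) / 131.339 = 0.5303.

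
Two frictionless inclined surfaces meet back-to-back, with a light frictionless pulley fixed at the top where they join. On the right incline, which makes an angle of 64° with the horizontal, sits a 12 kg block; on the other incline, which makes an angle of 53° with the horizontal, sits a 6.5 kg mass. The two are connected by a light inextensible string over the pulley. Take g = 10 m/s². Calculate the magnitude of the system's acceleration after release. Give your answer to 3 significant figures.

3.02 m/s²

Resolve each weight along its own incline: the 12 kg mass has component 12 × 10 × sin 64° = 107.855 N down its slope, and the 6.5 kg mass has 6.5 × 10 × sin 53° = 51.911 N down its slope.
The 12 kg side's 107.855 N exceeds the other side's 51.911 N, so that mass slides down and the 6.5 kg mass slides up. Taking that direction as positive, Newton's second law for the whole system gives 107.855 − 51.911 = (12 + 6.5) a, so a = 55.944 / 18.5 = 3.0240 m/s².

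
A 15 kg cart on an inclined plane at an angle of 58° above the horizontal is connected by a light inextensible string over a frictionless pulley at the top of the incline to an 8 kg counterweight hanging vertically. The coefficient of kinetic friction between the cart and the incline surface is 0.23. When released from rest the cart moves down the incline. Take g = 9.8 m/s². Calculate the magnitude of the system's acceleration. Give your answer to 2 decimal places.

For the cart on the incline: the weight component along the slope is m₁g sin 58° = 15 × 9.8 × 0.8480 = 124.656 N and the normal force is N = m₁g cos 58° = 77.898 N.
Kinetic friction opposes the cart's motion down the incline: f = μN = 0.23 × 77.898 = 17.917 N acting up the slope.
Newton's second law for the cart (down-slope positive): 124.656 − 17.917 − T = 15 a. For the hanging counterweight (upward positive): T − 8 × 9.8 = 8 a.
Adding the two equations eliminates T: 28.339 = 23 a, so a = 1.2321 m/s².

1.23 m/s²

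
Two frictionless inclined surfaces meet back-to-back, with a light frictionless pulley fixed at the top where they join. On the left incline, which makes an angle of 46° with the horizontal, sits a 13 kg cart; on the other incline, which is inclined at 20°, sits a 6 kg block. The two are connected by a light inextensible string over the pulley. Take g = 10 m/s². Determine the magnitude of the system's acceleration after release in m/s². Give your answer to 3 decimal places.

3.842 m/s²

Resolve each weight along its own incline: the 13 kg mass has component 13 × 10 × sin 46° = 93.514 N down its slope, and the 6 kg mass has 6 × 10 × sin 20° = 20.521 N down its slope.
The 13 kg side's 93.514 N exceeds the other side's 20.521 N, so that mass slides down and the 6 kg mass slides up. Taking that direction as positive, Newton's second law for the whole system gives 93.514 − 20.521 = (13 + 6) a, so a = 72.993 / 19 = 3.8417 m/s².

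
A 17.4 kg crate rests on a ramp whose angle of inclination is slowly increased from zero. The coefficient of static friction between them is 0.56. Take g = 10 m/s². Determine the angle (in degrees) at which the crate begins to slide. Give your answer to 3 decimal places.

At the threshold of sliding, static friction is at its maximum μ_s N and exactly balances the weight component along the incline: mg sin θ = μ_s mg cos θ.
Hence tan θ = μ_s = 0.56, so θ = arctan(0.56) = 29.2488°.

29.249°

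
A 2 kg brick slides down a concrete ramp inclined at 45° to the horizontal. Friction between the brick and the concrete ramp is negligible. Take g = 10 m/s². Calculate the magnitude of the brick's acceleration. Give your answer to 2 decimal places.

7.07 m/s²

Resolving the weight along the incline: the component pulling the brick down the slope is mg sin 45° = 2 × 10 × 0.7071 = 14.142 N, and the normal force is N = mg cos 45° = 2 × 10 × 0.7071 = 14.142 N.
With no friction the net force along the incline is 14.142 N, so a = g sin 45° = 14.142 / 2 = 7.0710 m/s².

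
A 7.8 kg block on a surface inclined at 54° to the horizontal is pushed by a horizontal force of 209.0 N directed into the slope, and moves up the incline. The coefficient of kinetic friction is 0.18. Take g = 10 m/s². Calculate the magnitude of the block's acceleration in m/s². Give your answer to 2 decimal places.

The horizontal push has components F cos 54° = 209.0 × 0.5878 = 122.850 N up the incline and F sin 54° = 209.0 × 0.8090 = 169.081 N pressing into the surface.
The normal force is therefore N = mg cos 54° + F sin 54° = 45.848 + 169.081 = 214.929 N, and kinetic friction down the slope is μN = 0.18 × 214.929 = 38.687 N.
Along the incline: F cos 54° − mg sin 54° − μN = ma, so 122.850 − 63.102 − 38.687 = 7.8 a, giving a = 2.7001 m/s².

2.70 m/s²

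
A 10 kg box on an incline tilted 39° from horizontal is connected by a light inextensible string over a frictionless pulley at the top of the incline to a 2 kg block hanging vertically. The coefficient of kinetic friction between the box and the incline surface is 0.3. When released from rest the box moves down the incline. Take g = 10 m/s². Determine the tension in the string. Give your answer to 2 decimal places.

For the box on the incline: the weight component along the slope is m₁g sin 39° = 10 × 10 × 0.6293 = 62.930 N and the normal force is N = m₁g cos 39° = 77.715 N.
Kinetic friction opposes the box's motion down the incline: f = μN = 0.3 × 77.715 = 23.314 N acting up the slope.
Newton's second law for the box (down-slope positive): 62.930 − 23.314 − T = 10 a. For the hanging block (upward positive): T − 2 × 10 = 2 a.
Adding the two equations eliminates T: 19.616 = 12 a, so a = 1.6347 m/s².
Then from the hanging block's equation, T = 2 × (10 + 1.6347) = 23.269 N.

23.27 N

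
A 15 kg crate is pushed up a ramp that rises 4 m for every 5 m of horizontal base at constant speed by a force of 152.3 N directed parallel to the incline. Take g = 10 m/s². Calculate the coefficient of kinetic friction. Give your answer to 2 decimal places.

0.50

At constant speed ΣF = 0 along the incline. The applied 152.3 N acts up the slope; the weight component mg sin 38.66° = 93.704 N and kinetic friction μN both act down the slope.
So 152.3 = 93.704 + μ × 117.130, giving μ = (152.3 − 93.704) / 117.130 = 0.5003.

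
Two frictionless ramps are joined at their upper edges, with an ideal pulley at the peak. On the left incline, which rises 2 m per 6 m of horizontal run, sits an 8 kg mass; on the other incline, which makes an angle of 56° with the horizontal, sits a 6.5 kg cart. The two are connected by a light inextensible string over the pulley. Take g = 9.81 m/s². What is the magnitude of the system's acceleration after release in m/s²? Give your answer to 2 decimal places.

Resolve each weight along its own incline: the 8 kg mass has component 8 × 9.81 × sin 18.43° = 24.818 N down its slope, and the 6.5 kg mass has 6.5 × 9.81 × sin 56° = 52.864 N down its slope.
The 6.5 kg side's 52.864 N exceeds the other side's 24.818 N, so that mass slides down and the 8 kg mass slides up. Taking that direction as positive, Newton's second law for the whole system gives 52.864 − 24.818 = (8 + 6.5) a, so a = 28.046 / 14.5 = 1.9342 m/s².

1.93 m/s²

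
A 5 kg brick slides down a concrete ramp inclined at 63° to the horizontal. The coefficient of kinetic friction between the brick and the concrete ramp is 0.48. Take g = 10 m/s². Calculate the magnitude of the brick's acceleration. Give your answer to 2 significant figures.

6.7 m/s²

Resolving the weight along the incline: the component pulling the brick down the slope is mg sin 63° = 5 × 10 × 0.8910 = 44.550 N, and the normal force is N = mg cos 63° = 5 × 10 × 0.4540 = 22.700 N.
Kinetic friction acts up the slope with magnitude f = μN = 0.48 × 22.700 = 10.896 N.
Net force along the incline is 44.550 − 10.896 = 33.654 N, so a = 33.654 / 5 = 6.7308 m/s².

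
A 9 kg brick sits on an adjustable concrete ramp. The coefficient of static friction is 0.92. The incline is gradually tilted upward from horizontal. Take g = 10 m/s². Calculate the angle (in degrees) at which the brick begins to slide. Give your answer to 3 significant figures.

42.6°

At the threshold of sliding, static friction is at its maximum μ_s N and exactly balances the weight component along the incline: mg sin θ = μ_s mg cos θ.
Hence tan θ = μ_s = 0.92, so θ = arctan(0.92) = 42.6141°.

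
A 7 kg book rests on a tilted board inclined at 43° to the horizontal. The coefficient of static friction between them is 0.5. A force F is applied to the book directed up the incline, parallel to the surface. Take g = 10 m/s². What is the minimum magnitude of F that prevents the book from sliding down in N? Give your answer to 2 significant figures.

22 N

The normal force is N = mg cos 43° = 51.195 N. With F at its minimum the book is on the verge of sliding down, so static friction is at its maximum μ_s N = 0.5 × 51.195 = 25.598 N and acts up the slope.
Equilibrium along the incline: F + μ_s N = mg sin 43°, so F = 47.740 − 25.598 = 22.142 N.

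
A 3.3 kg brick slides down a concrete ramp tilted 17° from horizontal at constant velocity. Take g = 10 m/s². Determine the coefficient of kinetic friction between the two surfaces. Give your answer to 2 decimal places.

0.31

At constant velocity the net force along the incline is zero: mg sin 17° = μ mg cos 17°.
So μ = tan 17° = 0.2924 / 0.9563 = 0.3058.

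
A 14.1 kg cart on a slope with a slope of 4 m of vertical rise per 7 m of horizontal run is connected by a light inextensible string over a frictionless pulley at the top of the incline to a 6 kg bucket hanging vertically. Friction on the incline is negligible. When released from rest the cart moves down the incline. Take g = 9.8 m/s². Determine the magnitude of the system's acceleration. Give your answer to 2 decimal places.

0.49 m/s²

For the cart on the incline: the weight component along the slope is m₁g sin 29.74° = 14.1 × 9.8 × 0.4961 = 68.551 N and the normal force is N = m₁g cos 29.74° = 119.974 N.
Newton's second law for the cart (down-slope positive): 68.551 − T = 14.1 a. For the hanging bucket (upward positive): T − 6 × 9.8 = 6 a.
Adding the two equations eliminates T: 9.751 = 20.1 a, so a = 0.4851 m/s².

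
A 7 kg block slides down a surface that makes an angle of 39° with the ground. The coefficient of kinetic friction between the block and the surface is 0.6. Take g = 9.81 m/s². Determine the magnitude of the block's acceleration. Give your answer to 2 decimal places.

1.60 m/s²

Resolving the weight along the incline: the component pulling the block down the slope is mg sin 39° = 7 × 9.81 × 0.6293 = 43.214 N, and the normal force is N = mg cos 39° = 7 × 9.81 × 0.7771 = 53.363 N.
Kinetic friction acts up the slope with magnitude f = μN = 0.6 × 53.363 = 32.018 N.
Net force along the incline is 43.214 − 32.018 = 11.196 N, so a = 11.196 / 7 = 1.5994 m/s².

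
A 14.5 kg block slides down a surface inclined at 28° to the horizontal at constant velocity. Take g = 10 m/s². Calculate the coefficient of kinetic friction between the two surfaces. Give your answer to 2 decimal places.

At constant velocity the net force along the incline is zero: mg sin 28° = μ mg cos 28°.
So μ = tan 28° = 0.4695 / 0.8829 = 0.5318.

0.53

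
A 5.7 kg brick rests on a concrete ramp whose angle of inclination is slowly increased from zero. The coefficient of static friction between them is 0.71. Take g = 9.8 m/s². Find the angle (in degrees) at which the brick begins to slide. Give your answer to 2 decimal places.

35.37°

At the threshold of sliding, static friction is at its maximum μ_s N and exactly balances the weight component along the incline: mg sin θ = μ_s mg cos θ.
Hence tan θ = μ_s = 0.71, so θ = arctan(0.71) = 35.3748°.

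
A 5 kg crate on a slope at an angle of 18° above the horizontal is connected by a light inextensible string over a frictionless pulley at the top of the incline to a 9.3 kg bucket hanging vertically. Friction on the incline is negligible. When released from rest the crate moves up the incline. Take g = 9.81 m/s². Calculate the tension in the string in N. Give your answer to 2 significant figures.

42 N

For the crate on the incline: the weight component along the slope is m₁g sin 18° = 5 × 9.81 × 0.3090 = 15.156 N and the normal force is N = m₁g cos 18° = 46.649 N.
Newton's second law for the crate (up-slope positive): T − 15.156 = 5 a. For the hanging bucket (downward positive): 9.3 × 9.81 − T = 9.3 a.
Adding the two equations eliminates T: 76.077 = 14.3 a, so a = 5.3201 m/s².
Then from the hanging bucket's equation, T = 9.3 × (9.81 − 5.3201) = 41.756 N.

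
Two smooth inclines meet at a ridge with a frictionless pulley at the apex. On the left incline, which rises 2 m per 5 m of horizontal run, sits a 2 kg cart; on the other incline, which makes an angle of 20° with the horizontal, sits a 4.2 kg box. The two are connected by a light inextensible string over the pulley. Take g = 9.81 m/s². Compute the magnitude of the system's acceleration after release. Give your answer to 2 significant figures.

1.1 m/s²

Resolve each weight along its own incline: the 2 kg mass has component 2 × 9.81 × sin 21.80° = 7.287 N down its slope, and the 4.2 kg mass has 4.2 × 9.81 × sin 20° = 14.092 N down its slope.
The 4.2 kg side's 14.092 N exceeds the other side's 7.287 N, so that mass slides down and the 2 kg mass slides up. Taking that direction as positive, Newton's second law for the whole system gives 14.092 − 7.287 = (2 + 4.2) a, so a = 6.805 / 6.2 = 1.0976 m/s².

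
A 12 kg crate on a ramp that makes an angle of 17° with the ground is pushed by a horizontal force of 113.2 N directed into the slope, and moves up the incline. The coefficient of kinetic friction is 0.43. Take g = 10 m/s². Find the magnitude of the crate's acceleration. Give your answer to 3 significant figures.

0.799 m/s²

The horizontal push has components F cos 17° = 113.2 × 0.9563 = 108.253 N up the incline and F sin 17° = 113.2 × 0.2924 = 33.100 N pressing into the surface.
The normal force is therefore N = mg cos 17° + F sin 17° = 114.756 + 33.100 = 147.856 N, and kinetic friction down the slope is μN = 0.43 × 147.856 = 63.578 N.
Along the incline: F cos 17° − mg sin 17° − μN = ma, so 108.253 − 35.088 − 63.578 = 12 a, giving a = 0.7989 m/s².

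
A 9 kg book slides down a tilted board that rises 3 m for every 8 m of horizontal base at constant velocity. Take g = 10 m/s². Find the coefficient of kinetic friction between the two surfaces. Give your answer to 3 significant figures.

At constant velocity the net force along the incline is zero: mg sin 20.56° = μ mg cos 20.56°.
So μ = tan 20.56° = 0.3511 / 0.9363 = 0.3750.

0.375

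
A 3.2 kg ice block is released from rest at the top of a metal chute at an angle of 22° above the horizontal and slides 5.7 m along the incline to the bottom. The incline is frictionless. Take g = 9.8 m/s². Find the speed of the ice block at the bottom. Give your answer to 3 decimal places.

6.469 m/s

The weight component along the incline is mg sin 22° = 11.748 N and the normal force is N = mg cos 22° = 29.076 N.
With no friction, a = g sin 22° = 3.6711 m/s².
Starting from rest over a distance of 5.7 m, v² = 2aL = 2 × 3.6711 × 5.7 = 41.8505, so v = 6.4692 m/s.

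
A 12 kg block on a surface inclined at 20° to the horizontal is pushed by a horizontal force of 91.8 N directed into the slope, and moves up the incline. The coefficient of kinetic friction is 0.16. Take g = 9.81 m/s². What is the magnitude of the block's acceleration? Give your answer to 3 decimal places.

1.940 m/s²

The horizontal push has components F cos 20° = 91.8 × 0.9397 = 86.264 N up the incline and F sin 20° = 91.8 × 0.3420 = 31.396 N pressing into the surface.
The normal force is therefore N = mg cos 20° + F sin 20° = 110.621 + 31.396 = 142.017 N, and kinetic friction down the slope is μN = 0.16 × 142.017 = 22.723 N.
Along the incline: F cos 20° − mg sin 20° − μN = ma, so 86.264 − 40.260 − 22.723 = 12 a, giving a = 1.9401 m/s².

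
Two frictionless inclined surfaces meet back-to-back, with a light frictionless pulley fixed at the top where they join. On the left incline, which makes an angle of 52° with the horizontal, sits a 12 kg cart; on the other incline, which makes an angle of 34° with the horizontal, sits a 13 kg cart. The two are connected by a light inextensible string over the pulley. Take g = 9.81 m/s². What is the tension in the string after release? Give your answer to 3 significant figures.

Resolve each weight along its own incline: the 12 kg mass has component 12 × 9.81 × sin 52° = 92.765 N down its slope, and the 13 kg mass has 13 × 9.81 × sin 34° = 71.314 N down its slope.
The 12 kg side's 92.765 N exceeds the other side's 71.314 N, so that mass slides down and the 13 kg mass slides up. Taking that direction as positive, Newton's second law for the whole system gives 92.765 − 71.314 = (12 + 13) a, so a = 21.451 / 25 = 0.8580 m/s².
For the 13 kg mass (up-slope positive): T − 71.314 = 13 × 0.8580, so T = 82.468 N.

82.5 N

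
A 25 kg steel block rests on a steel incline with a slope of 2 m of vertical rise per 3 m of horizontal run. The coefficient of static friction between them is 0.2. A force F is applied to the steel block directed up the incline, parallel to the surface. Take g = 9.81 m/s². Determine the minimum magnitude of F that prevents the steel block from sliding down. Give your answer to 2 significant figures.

The normal force is N = mg cos 33.69° = 204.060 N. With F at its minimum the steel block is on the verge of sliding down, so static friction is at its maximum μ_s N = 0.2 × 204.060 = 40.812 N and acts up the slope.
Equilibrium along the incline: F + μ_s N = mg sin 33.69°, so F = 136.040 − 40.812 = 95.228 N.

95 N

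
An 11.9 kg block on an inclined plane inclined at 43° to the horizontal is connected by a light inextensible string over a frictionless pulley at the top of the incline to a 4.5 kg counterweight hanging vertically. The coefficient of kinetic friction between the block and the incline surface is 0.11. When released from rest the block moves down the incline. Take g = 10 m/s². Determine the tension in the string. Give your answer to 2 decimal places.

For the block on the incline: the weight component along the slope is m₁g sin 43° = 11.9 × 10 × 0.6820 = 81.158 N and the normal force is N = m₁g cos 43° = 87.031 N.
Kinetic friction opposes the block's motion down the incline: f = μN = 0.11 × 87.031 = 9.573 N acting up the slope.
Newton's second law for the block (down-slope positive): 81.158 − 9.573 − T = 11.9 a. For the hanging counterweight (upward positive): T − 4.5 × 10 = 4.5 a.
Adding the two equations eliminates T: 26.585 = 16.4 a, so a = 1.6210 m/s².
Then from the hanging counterweight's equation, T = 4.5 × (10 + 1.6210) = 52.294 N.

52.29 N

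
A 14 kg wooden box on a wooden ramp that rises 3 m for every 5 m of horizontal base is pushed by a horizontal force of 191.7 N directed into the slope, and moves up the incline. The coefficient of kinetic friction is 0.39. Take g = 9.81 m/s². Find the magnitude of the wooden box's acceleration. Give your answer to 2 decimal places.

0.67 m/s²

The horizontal push has components F cos 30.96° = 191.7 × 0.8575 = 164.383 N up the incline and F sin 30.96° = 191.7 × 0.5145 = 98.630 N pressing into the surface.
The normal force is therefore N = mg cos 30.96° + F sin 30.96° = 117.769 + 98.630 = 216.399 N, and kinetic friction down the slope is μN = 0.39 × 216.399 = 84.396 N.
Along the incline: F cos 30.96° − mg sin 30.96° − μN = ma, so 164.383 − 70.661 − 84.396 = 14 a, giving a = 0.6661 m/s².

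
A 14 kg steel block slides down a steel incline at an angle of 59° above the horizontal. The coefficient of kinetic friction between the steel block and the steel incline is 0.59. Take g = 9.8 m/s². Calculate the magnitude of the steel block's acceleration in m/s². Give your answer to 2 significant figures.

5.4 m/s²

Resolving the weight along the incline: the component pulling the steel block down the slope is mg sin 59° = 14 × 9.8 × 0.8572 = 117.608 N, and the normal force is N = mg cos 59° = 14 × 9.8 × 0.5150 = 70.658 N.
Kinetic friction acts up the slope with magnitude f = μN = 0.59 × 70.658 = 41.688 N.
Net force along the incline is 117.608 − 41.688 = 75.920 N, so a = 75.920 / 14 = 5.4229 m/s².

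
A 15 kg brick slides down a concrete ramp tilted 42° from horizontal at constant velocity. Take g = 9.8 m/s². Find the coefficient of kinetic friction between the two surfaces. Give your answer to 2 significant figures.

At constant velocity the net force along the incline is zero: mg sin 42° = μ mg cos 42°.
So μ = tan 42° = 0.6691 / 0.7431 = 0.9004.

0.90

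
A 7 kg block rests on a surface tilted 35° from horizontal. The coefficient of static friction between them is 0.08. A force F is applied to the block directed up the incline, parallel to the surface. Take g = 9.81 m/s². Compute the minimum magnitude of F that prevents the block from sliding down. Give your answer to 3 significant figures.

The normal force is N = mg cos 35° = 56.251 N. With F at its minimum the block is on the verge of sliding down, so static friction is at its maximum μ_s N = 0.08 × 56.251 = 4.500 N and acts up the slope.
Equilibrium along the incline: F + μ_s N = mg sin 35°, so F = 39.387 − 4.500 = 34.887 N.

34.9 N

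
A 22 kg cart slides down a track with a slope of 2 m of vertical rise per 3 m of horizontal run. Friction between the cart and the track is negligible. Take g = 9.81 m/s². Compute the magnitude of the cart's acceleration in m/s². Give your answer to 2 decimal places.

Resolving the weight along the incline: the component pulling the cart down the slope is mg sin 33.69° = 22 × 9.81 × 0.5547 = 119.715 N, and the normal force is N = mg cos 33.69° = 22 × 9.81 × 0.8321 = 179.584 N.
With no friction the net force along the incline is 119.715 N, so a = g sin 33.69° = 119.715 / 22 = 5.4416 m/s².

5.44 m/s²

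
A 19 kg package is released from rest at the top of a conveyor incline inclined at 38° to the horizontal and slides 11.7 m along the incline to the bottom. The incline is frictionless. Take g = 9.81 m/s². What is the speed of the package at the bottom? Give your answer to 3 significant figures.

11.9 m/s

The weight component along the incline is mg sin 38° = 114.753 N and the normal force is N = mg cos 38° = 146.877 N.
With no friction, a = g sin 38° = 6.0396 m/s².
Starting from rest over a distance of 11.7 m, v² = 2aL = 2 × 6.0396 × 11.7 = 141.3266, so v = 11.8881 m/s.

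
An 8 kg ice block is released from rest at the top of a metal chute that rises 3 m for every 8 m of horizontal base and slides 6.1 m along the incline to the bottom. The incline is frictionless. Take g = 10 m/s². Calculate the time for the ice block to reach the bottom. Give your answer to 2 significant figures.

The weight component along the incline is mg sin 20.56° = 28.090 N and the normal force is N = mg cos 20.56° = 74.906 N.
With no friction, a = g sin 20.56° = 3.5112 m/s².
Starting from rest, L = ½at², so t = √(2L/a) = √(2 × 6.1 / 3.5112) = 1.8640 s.

1.9 s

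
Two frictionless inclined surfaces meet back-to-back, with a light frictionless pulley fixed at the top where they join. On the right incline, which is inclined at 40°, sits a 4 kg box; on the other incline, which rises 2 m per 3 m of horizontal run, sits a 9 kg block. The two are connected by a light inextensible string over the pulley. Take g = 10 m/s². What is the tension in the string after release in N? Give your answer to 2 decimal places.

33.16 N

Resolve each weight along its own incline: the 4 kg mass has component 4 × 10 × sin 40° = 25.712 N down its slope, and the 9 kg mass has 9 × 10 × sin 33.69° = 49.923 N down its slope.
The 9 kg side's 49.923 N exceeds the other side's 25.712 N, so that mass slides down and the 4 kg mass slides up. Taking that direction as positive, Newton's second law for the whole system gives 49.923 − 25.712 = (4 + 9) a, so a = 24.211 / 13 = 1.8624 m/s².
For the 4 kg mass (up-slope positive): T − 25.712 = 4 × 1.8624, so T = 33.162 N.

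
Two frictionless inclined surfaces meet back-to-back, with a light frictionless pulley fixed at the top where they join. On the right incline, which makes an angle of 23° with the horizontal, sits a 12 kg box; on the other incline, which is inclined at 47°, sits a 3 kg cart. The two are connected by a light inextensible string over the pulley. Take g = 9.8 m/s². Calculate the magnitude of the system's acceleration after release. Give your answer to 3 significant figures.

Resolve each weight along its own incline: the 12 kg mass has component 12 × 9.8 × sin 23° = 45.950 N down its slope, and the 3 kg mass has 3 × 9.8 × sin 47° = 21.502 N down its slope.
The 12 kg side's 45.950 N exceeds the other side's 21.502 N, so that mass slides down and the 3 kg mass slides up. Taking that direction as positive, Newton's second law for the whole system gives 45.950 − 21.502 = (12 + 3) a, so a = 24.448 / 15 = 1.6299 m/s².

1.63 m/s²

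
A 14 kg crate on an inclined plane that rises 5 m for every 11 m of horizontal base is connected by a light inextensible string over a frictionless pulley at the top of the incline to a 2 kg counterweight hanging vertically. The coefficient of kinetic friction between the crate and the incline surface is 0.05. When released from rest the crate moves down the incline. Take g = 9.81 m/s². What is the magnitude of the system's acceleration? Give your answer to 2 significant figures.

1.9 m/s²

For the crate on the incline: the weight component along the slope is m₁g sin 24.44° = 14 × 9.81 × 0.4138 = 56.831 N and the normal force is N = m₁g cos 24.44° = 125.030 N.
Kinetic friction opposes the crate's motion down the incline: f = μN = 0.05 × 125.030 = 6.252 N acting up the slope.
Newton's second law for the crate (down-slope positive): 56.831 − 6.252 − T = 14 a. For the hanging counterweight (upward positive): T − 2 × 9.81 = 2 a.
Adding the two equations eliminates T: 30.959 = 16 a, so a = 1.9349 m/s².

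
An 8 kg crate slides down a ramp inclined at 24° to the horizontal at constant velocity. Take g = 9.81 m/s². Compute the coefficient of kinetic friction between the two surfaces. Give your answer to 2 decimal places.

At constant velocity the net force along the incline is zero: mg sin 24° = μ mg cos 24°.
So μ = tan 24° = 0.4067 / 0.9135 = 0.4452.

0.45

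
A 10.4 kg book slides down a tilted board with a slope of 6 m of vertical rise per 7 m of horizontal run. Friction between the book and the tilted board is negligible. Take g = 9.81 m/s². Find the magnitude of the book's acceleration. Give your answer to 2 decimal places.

6.38 m/s²

Resolving the weight along the incline: the component pulling the book down the slope is mg sin 40.60° = 10.4 × 9.81 × 0.6508 = 66.397 N, and the normal force is N = mg cos 40.60° = 10.4 × 9.81 × 0.7593 = 77.467 N.
With no friction the net force along the incline is 66.397 N, so a = g sin 40.60° = 66.397 / 10.4 = 6.3843 m/s².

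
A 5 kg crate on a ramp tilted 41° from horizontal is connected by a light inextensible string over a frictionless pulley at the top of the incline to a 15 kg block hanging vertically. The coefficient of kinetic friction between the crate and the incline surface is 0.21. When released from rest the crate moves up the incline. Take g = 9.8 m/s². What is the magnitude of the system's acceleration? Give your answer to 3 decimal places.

For the crate on the incline: the weight component along the slope is m₁g sin 41° = 5 × 9.8 × 0.6561 = 32.149 N and the normal force is N = m₁g cos 41° = 36.981 N.
Kinetic friction opposes the crate's motion up the incline: f = μN = 0.21 × 36.981 = 7.766 N acting down the slope.
Newton's second law for the crate (up-slope positive): T − 32.149 − 7.766 = 5 a. For the hanging block (downward positive): 15 × 9.8 − T = 15 a.
Adding the two equations eliminates T: 107.085 = 20 a, so a = 5.3542 m/s².

5.354 m/s²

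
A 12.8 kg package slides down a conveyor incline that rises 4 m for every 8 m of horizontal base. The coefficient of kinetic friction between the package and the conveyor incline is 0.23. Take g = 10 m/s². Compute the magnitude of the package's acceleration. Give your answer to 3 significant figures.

Resolving the weight along the incline: the component pulling the package down the slope is mg sin 26.57° = 12.8 × 10 × 0.4472 = 57.242 N, and the normal force is N = mg cos 26.57° = 12.8 × 10 × 0.8944 = 114.483 N.
Kinetic friction acts up the slope with magnitude f = μN = 0.23 × 114.483 = 26.331 N.
Net force along the incline is 57.242 − 26.331 = 30.911 N, so a = 30.911 / 12.8 = 2.4149 m/s².

2.41 m/s²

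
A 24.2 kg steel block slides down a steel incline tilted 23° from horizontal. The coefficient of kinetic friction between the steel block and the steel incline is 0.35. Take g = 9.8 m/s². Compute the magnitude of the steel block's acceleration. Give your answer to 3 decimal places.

0.672 m/s²

Resolving the weight along the incline: the component pulling the steel block down the slope is mg sin 23° = 24.2 × 9.8 × 0.3907 = 92.658 N, and the normal force is N = mg cos 23° = 24.2 × 9.8 × 0.9205 = 218.306 N.
Kinetic friction acts up the slope with magnitude f = μN = 0.35 × 218.306 = 76.407 N.
Net force along the incline is 92.658 − 76.407 = 16.251 N, so a = 16.251 / 24.2 = 0.6715 m/s².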